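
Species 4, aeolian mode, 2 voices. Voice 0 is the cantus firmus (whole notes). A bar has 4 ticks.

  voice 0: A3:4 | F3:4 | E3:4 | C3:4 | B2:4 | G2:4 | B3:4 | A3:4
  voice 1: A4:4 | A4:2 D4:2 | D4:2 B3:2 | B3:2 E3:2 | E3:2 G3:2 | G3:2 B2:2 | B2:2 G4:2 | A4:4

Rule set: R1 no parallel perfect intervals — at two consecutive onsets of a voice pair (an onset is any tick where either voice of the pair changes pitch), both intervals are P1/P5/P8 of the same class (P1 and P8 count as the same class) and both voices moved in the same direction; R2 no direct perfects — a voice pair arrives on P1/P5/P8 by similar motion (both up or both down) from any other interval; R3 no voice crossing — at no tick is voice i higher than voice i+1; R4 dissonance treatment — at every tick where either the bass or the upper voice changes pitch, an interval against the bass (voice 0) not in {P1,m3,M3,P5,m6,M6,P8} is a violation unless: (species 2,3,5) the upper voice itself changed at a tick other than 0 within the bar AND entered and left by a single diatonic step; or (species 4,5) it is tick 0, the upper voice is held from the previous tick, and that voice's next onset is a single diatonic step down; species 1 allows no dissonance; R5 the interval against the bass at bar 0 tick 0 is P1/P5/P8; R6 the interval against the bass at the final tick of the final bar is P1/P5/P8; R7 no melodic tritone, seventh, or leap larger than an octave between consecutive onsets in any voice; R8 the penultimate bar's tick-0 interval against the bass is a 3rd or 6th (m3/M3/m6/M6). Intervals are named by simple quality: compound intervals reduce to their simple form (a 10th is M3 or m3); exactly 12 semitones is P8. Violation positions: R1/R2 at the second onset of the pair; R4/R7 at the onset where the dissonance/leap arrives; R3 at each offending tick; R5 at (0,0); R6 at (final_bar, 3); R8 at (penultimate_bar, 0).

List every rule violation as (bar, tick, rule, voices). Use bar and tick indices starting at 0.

bar 0: v0=A3 v1=A4 downbeat P8
bar 1: v0=F3 v1=A4 downbeat M3
bar 2: v0=E3 v1=D4 downbeat m7
bar 3: v0=C3 v1=B3 downbeat M7
bar 4: v0=B2 v1=E3 downbeat P4
bar 5: v0=G2 v1=G3 downbeat P8
bar 6: v0=B3 v1=B2 downbeat P8
bar 7: v0=A3 v1=A4 downbeat P8
  -> R4 @ bar 2 tick 0 v(0, 1): E3/D4 m7 untreated
  -> R4 @ bar 3 tick 0 v(0, 1): C3/B3 M7 untreated
  -> R4 @ bar 4 tick 0 v(0, 1): B2/E3 P4 untreated
  -> R3 @ bar 6 tick 0 v(0, 1): B3 above B2
  -> R7 @ bar 6 tick 0 v(0,): G2->B3 leap 16st
  -> R8 @ bar 6 tick 0 v(0, 1): penult P8 not 3rd/6th
  -> R3 @ bar 6 tick 1 v(0, 1): B3 above B2
  -> R7 @ bar 6 tick 2 v(1,): B2->G4 leap 20st

(2, 0, R4, (0, 1))
(3, 0, R4, (0, 1))
(4, 0, R4, (0, 1))
(6, 0, R3, (0, 1))
(6, 0, R7, (0,))
(6, 0, R8, (0, 1))
(6, 1, R3, (0, 1))
(6, 2, R7, (1,))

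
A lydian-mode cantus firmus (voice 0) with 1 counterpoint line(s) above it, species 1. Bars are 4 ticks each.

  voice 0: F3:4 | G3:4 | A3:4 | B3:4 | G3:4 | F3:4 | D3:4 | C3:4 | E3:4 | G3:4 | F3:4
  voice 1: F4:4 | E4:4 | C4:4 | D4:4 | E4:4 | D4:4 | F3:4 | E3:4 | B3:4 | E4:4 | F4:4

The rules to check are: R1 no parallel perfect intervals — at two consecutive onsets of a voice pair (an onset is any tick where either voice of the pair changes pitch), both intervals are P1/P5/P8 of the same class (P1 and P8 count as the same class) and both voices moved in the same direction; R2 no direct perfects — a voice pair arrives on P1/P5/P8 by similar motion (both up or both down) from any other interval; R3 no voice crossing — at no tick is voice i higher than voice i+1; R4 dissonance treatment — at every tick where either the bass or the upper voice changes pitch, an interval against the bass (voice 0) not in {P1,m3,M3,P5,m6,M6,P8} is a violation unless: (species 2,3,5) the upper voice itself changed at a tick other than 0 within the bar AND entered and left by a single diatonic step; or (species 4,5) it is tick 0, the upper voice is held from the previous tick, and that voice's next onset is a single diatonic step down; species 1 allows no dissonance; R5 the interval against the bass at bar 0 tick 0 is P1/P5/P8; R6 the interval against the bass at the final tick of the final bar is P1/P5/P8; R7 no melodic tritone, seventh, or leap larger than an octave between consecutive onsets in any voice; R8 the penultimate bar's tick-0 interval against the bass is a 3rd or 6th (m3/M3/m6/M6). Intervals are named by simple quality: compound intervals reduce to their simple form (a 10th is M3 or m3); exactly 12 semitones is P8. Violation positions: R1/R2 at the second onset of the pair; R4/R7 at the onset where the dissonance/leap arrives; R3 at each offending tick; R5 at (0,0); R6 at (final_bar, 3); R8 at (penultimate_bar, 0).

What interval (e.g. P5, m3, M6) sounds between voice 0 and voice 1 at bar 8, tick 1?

voice 0=E3 voice 1=B3 -> P5

P5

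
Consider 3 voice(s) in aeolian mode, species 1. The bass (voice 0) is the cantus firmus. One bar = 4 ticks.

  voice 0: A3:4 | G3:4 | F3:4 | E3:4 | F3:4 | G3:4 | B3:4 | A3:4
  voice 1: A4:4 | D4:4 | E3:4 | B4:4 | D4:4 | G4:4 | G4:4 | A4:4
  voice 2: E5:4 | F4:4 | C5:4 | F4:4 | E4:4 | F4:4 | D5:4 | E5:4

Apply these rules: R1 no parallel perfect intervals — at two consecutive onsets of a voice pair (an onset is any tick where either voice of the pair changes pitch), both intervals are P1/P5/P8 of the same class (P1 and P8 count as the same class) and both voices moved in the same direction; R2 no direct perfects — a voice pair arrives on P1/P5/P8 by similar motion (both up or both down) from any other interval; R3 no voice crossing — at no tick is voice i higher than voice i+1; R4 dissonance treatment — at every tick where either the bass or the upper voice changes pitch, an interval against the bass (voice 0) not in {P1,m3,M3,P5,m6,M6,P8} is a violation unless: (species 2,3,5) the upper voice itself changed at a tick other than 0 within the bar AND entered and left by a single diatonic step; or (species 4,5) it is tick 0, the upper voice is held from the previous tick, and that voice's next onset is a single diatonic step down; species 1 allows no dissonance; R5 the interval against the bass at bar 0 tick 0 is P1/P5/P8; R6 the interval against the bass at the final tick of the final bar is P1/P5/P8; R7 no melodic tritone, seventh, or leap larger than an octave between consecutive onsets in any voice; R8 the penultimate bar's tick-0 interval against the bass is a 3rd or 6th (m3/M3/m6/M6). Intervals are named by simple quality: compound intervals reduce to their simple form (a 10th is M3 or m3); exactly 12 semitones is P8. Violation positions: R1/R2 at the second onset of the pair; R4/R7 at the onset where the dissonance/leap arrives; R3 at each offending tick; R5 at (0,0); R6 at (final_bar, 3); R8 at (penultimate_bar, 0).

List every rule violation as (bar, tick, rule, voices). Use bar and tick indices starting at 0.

(1, 0, R2, (0, 1))
(1, 0, R4, (0, 2))
(1, 0, R7, (2,))
(2, 0, R3, (0, 1))
(2, 0, R4, (0, 1))
(2, 0, R7, (1,))
(2, 1, R3, (0, 1))
(2, 2, R3, (0, 1))
(2, 3, R3, (0, 1))
(3, 0, R3, (1, 2))
(3, 0, R4, (0, 2))
(3, 0, R7, (1,))
(3, 1, R3, (1, 2))
(3, 2, R3, (1, 2))
(3, 3, R3, (1, 2))
(4, 0, R4, (0, 2))
(5, 0, R2, (0, 1))
(5, 0, R3, (1, 2))
(5, 0, R4, (0, 2))
(5, 1, R3, (1, 2))
(5, 2, R3, (1, 2))
(5, 3, R3, (1, 2))
(7, 0, R1, (1, 2))

bar 0: v0=A3 v1=A4 v2=E5 downbeat P5
bar 1: v0=G3 v1=D4 v2=F4 downbeat m7
bar 2: v0=F3 v1=E3 v2=C5 downbeat P5
bar 3: v0=E3 v1=B4 v2=F4 downbeat m2
bar 4: v0=F3 v1=D4 v2=E4 downbeat M7
bar 5: v0=G3 v1=G4 v2=F4 downbeat m7
bar 6: v0=B3 v1=G4 v2=D5 downbeat m3
bar 7: v0=A3 v1=A4 v2=E5 downbeat P5
  -> R2 @ bar 1 tick 0 v(0, 1): A3/A4 P8 -> G3/D4 P5 similar
  -> R4 @ bar 1 tick 0 v(0, 2): G3/F4 m7 untreated
  -> R7 @ bar 1 tick 0 v(2,): E5->F4 leap 11st
  -> R3 @ bar 2 tick 0 v(0, 1): F3 above E3
  -> R4 @ bar 2 tick 0 v(0, 1): F3/E3 m2 untreated
  -> R7 @ bar 2 tick 0 v(1,): D4->E3 leap 10st
  -> R3 @ bar 2 tick 1 v(0, 1): F3 above E3
  -> R3 @ bar 2 tick 2 v(0, 1): F3 above E3
  -> R3 @ bar 2 tick 3 v(0, 1): F3 above E3
  -> R3 @ bar 3 tick 0 v(1, 2): B4 above F4
  -> R4 @ bar 3 tick 0 v(0, 2): E3/F4 m2 untreated
  -> R7 @ bar 3 tick 0 v(1,): E3->B4 leap 19st
  -> R3 @ bar 3 tick 1 v(1, 2): B4 above F4
  -> R3 @ bar 3 tick 2 v(1, 2): B4 above F4
  -> R3 @ bar 3 tick 3 v(1, 2): B4 above F4
  -> R4 @ bar 4 tick 0 v(0, 2): F3/E4 M7 untreated
  -> R2 @ bar 5 tick 0 v(0, 1): F3/D4 M6 -> G3/G4 P8 similar
  -> R3 @ bar 5 tick 0 v(1, 2): G4 above F4
  -> R4 @ bar 5 tick 0 v(0, 2): G3/F4 m7 untreated
  -> R3 @ bar 5 tick 1 v(1, 2): G4 above F4
  -> R3 @ bar 5 tick 2 v(1, 2): G4 above F4
  -> R3 @ bar 5 tick 3 v(1, 2): G4 above F4
  -> R1 @ bar 7 tick 0 v(1, 2): G4/D5 P5 -> A4/E5 P5 similar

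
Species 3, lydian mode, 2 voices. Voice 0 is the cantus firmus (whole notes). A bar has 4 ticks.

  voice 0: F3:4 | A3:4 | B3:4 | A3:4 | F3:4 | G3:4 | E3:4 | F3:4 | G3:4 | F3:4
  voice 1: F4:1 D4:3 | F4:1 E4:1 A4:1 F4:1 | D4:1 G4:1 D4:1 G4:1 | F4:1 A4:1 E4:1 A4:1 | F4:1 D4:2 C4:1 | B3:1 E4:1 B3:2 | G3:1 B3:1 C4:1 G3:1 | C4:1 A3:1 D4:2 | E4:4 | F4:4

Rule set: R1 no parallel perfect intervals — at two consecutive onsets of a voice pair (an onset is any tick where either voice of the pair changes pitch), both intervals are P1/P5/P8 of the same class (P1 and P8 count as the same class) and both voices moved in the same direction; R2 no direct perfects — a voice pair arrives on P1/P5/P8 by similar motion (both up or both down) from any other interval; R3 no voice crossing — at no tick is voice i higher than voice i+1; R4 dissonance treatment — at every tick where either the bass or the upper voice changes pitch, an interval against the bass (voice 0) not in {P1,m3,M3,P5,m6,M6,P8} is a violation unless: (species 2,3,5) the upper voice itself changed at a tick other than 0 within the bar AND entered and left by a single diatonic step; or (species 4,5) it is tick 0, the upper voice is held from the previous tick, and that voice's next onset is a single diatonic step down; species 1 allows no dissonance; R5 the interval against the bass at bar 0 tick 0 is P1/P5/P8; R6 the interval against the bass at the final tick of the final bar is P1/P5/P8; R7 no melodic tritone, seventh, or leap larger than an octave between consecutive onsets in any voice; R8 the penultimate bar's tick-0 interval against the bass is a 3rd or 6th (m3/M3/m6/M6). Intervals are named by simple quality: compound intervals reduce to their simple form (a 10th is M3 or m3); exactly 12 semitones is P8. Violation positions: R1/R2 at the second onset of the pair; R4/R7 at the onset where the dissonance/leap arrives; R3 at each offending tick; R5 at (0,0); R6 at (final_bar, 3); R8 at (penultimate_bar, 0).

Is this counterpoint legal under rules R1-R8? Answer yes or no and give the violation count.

bar 0: v0=F3 v1=F4 (P8)
bar 1: v0=A3 v1=F4 (m6)
bar 2: v0=B3 v1=D4 (m3)
bar 3: v0=A3 v1=F4 (m6)
bar 4: v0=F3 v1=F4 (P8)
bar 5: v0=G3 v1=B3 (M3)
bar 6: v0=E3 v1=G3 (m3)
bar 7: v0=F3 v1=C4 (P5)
bar 8: v0=G3 v1=E4 (M6)
bar 9: v0=F3 v1=F4 (P8)
  R1 @ bar4.0: A3/A4 P8 -> F3/F4 P8 similar
  R2 @ bar7.0: E3/G3 m3 -> F3/C4 P5 similar

No (2 violations)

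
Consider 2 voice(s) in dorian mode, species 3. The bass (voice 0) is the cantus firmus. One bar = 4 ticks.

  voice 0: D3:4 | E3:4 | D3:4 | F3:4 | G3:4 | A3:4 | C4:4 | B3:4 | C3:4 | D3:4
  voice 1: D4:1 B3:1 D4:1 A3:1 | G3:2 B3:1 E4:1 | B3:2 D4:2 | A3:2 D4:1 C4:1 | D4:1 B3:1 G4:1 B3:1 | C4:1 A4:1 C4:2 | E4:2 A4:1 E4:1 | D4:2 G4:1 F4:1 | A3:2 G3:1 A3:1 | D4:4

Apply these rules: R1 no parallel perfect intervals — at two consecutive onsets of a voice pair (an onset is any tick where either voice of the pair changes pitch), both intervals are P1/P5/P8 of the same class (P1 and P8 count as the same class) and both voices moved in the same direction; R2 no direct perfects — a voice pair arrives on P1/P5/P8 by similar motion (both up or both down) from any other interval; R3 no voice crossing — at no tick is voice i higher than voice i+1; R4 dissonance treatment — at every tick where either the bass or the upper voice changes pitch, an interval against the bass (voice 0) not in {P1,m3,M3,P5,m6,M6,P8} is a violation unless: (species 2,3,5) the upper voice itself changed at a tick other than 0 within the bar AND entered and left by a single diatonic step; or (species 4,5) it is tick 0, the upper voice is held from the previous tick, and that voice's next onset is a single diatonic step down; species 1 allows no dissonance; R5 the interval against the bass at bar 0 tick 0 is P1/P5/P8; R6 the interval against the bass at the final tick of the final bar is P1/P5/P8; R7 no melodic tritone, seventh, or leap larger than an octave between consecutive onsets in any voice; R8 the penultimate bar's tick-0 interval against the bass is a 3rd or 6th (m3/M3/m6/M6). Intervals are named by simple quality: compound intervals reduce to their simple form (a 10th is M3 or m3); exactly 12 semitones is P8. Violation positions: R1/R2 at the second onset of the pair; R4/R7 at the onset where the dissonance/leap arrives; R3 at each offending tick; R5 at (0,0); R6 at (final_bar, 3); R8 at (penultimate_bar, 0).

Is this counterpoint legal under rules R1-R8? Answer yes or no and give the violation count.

bar 0: v0=D3 v1=D4 (P8)
bar 1: v0=E3 v1=G3 (m3)
bar 2: v0=D3 v1=B3 (M6)
bar 3: v0=F3 v1=A3 (M3)
bar 4: v0=G3 v1=D4 (P5)
bar 5: v0=A3 v1=C4 (m3)
bar 6: v0=C4 v1=E4 (M3)
bar 7: v0=B3 v1=D4 (m3)
bar 8: v0=C3 v1=A3 (M6)
bar 9: v0=D3 v1=D4 (P8)
  R1 @ bar4.0: F3/C4 P5 -> G3/D4 P5 similar
  R4 @ bar7.3: B3/F4 TT untreated
  R7 @ bar8.0: B3->C3 leap 11st
  R2 @ bar9.0: C3/A3 M6 -> D3/D4 P8 similar

No (4 violations)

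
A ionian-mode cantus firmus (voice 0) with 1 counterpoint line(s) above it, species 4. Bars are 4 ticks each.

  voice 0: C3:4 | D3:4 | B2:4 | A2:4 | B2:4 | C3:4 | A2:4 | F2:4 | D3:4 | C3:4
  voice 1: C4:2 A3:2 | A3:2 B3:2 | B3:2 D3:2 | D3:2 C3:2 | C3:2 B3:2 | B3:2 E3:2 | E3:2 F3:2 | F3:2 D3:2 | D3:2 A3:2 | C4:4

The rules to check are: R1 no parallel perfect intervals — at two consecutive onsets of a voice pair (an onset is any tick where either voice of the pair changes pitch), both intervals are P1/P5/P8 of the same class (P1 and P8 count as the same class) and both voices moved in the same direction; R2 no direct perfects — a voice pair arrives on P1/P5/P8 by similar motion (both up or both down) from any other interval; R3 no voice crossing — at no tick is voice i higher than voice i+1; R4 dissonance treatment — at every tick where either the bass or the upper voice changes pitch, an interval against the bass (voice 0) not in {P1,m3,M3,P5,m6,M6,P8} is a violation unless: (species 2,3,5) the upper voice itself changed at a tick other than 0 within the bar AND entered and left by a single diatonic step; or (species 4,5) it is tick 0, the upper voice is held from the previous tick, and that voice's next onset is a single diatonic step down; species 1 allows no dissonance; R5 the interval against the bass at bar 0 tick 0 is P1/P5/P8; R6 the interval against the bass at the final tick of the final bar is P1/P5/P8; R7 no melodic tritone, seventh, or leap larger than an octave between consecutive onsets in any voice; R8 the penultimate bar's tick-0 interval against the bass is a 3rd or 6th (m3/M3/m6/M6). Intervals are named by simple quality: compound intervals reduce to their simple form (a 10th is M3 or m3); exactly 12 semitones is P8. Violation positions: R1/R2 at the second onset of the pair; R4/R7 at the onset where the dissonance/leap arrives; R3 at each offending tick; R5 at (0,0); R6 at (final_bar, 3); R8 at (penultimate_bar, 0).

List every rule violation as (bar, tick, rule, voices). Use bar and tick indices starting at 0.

(4, 0, R4, (0, 1))
(4, 2, R7, (1,))
(5, 0, R4, (0, 1))
(8, 0, R8, (0, 1))

bar 0: v0=C3 v1=C4 downbeat P8
bar 1: v0=D3 v1=A3 downbeat P5
bar 2: v0=B2 v1=B3 downbeat P8
bar 3: v0=A2 v1=D3 downbeat P4
bar 4: v0=B2 v1=C3 downbeat m2
bar 5: v0=C3 v1=B3 downbeat M7
bar 6: v0=A2 v1=E3 downbeat P5
bar 7: v0=F2 v1=F3 downbeat P8
bar 8: v0=D3 v1=D3 downbeat P1
bar 9: v0=C3 v1=C4 downbeat P8
  -> R4 @ bar 4 tick 0 v(0, 1): B2/C3 m2 untreated
  -> R7 @ bar 4 tick 2 v(1,): C3->B3 leap 11st
  -> R4 @ bar 5 tick 0 v(0, 1): C3/B3 M7 untreated
  -> R8 @ bar 8 tick 0 v(0, 1): penult P1 not 3rd/6th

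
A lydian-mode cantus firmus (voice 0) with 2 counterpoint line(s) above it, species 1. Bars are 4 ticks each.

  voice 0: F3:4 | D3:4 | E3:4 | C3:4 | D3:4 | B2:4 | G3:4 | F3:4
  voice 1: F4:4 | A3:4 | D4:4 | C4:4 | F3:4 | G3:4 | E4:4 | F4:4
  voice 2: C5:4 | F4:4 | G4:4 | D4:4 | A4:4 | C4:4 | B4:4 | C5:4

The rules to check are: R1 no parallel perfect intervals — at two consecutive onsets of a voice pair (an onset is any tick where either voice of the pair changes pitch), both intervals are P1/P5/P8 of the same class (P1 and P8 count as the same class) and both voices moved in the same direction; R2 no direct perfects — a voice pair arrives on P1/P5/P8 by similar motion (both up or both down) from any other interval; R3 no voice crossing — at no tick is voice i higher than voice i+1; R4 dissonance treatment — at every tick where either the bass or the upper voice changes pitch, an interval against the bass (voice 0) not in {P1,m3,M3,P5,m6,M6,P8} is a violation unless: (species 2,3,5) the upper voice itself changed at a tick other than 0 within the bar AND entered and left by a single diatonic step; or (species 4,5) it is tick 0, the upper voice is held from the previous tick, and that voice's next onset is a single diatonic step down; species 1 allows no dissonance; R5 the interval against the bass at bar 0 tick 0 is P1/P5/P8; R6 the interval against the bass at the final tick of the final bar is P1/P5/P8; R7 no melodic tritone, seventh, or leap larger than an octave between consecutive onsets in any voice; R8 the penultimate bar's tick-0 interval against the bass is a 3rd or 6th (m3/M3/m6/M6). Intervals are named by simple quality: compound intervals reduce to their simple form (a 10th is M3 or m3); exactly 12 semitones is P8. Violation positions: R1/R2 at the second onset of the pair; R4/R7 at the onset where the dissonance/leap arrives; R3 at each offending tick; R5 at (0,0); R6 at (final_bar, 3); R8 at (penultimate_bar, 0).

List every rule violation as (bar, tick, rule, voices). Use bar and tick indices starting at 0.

(1, 0, R2, (0, 1))
(2, 0, R4, (0, 1))
(3, 0, R2, (0, 1))
(3, 0, R4, (0, 2))
(4, 0, R2, (0, 2))
(5, 0, R4, (0, 2))
(6, 0, R2, (1, 2))
(6, 0, R7, (2,))
(7, 0, R1, (1, 2))

bar 0: v0=F3 v1=F4 v2=C5 downbeat P5
bar 1: v0=D3 v1=A3 v2=F4 downbeat m3
bar 2: v0=E3 v1=D4 v2=G4 downbeat m3
bar 3: v0=C3 v1=C4 v2=D4 downbeat M2
bar 4: v0=D3 v1=F3 v2=A4 downbeat P5
bar 5: v0=B2 v1=G3 v2=C4 downbeat m2
bar 6: v0=G3 v1=E4 v2=B4 downbeat M3
bar 7: v0=F3 v1=F4 v2=C5 downbeat P5
  -> R2 @ bar 1 tick 0 v(0, 1): F3/F4 P8 -> D3/A3 P5 similar
  -> R4 @ bar 2 tick 0 v(0, 1): E3/D4 m7 untreated
  -> R2 @ bar 3 tick 0 v(0, 1): E3/D4 m7 -> C3/C4 P8 similar
  -> R4 @ bar 3 tick 0 v(0, 2): C3/D4 M2 untreated
  -> R2 @ bar 4 tick 0 v(0, 2): C3/D4 M2 -> D3/A4 P5 similar
  -> R4 @ bar 5 tick 0 v(0, 2): B2/C4 m2 untreated
  -> R2 @ bar 6 tick 0 v(1, 2): G3/C4 P4 -> E4/B4 P5 similar
  -> R7 @ bar 6 tick 0 v(2,): C4->B4 leap 11st
  -> R1 @ bar 7 tick 0 v(1, 2): E4/B4 P5 -> F4/C5 P5 similar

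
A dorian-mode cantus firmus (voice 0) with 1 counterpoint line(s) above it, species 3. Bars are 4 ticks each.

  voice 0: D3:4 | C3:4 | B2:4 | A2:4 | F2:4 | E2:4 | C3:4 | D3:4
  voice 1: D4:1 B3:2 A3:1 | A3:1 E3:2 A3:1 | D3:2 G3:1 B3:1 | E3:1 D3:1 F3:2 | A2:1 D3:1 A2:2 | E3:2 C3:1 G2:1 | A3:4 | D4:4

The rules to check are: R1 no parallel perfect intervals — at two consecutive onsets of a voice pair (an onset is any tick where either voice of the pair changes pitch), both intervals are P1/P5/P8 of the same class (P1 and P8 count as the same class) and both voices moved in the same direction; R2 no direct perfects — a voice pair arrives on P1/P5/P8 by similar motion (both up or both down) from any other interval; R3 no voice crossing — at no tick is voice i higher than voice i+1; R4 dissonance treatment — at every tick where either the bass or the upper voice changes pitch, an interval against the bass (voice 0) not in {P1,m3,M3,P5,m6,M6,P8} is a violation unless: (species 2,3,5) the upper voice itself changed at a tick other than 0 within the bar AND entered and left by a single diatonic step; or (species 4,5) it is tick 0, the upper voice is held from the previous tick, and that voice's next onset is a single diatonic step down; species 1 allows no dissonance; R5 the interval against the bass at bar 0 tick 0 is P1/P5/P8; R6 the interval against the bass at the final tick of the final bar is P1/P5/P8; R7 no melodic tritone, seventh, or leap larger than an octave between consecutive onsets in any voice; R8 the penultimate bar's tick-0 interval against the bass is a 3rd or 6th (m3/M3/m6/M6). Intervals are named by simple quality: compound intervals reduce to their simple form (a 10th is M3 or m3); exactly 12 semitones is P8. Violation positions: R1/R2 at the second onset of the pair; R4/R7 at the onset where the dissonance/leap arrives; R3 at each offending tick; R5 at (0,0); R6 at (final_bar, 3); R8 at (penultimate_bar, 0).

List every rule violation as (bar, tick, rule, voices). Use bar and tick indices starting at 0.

bar 0: v0=D3 v1=D4 downbeat P8
bar 1: v0=C3 v1=A3 downbeat M6
bar 2: v0=B2 v1=D3 downbeat m3
bar 3: v0=A2 v1=E3 downbeat P5
bar 4: v0=F2 v1=A2 downbeat M3
bar 5: v0=E2 v1=E3 downbeat P8
bar 6: v0=C3 v1=A3 downbeat M6
bar 7: v0=D3 v1=D4 downbeat P8
  -> R2 @ bar 3 tick 0 v(0, 1): B2/B3 P8 -> A2/E3 P5 similar
  -> R4 @ bar 3 tick 1 v(0, 1): A2/D3 P4 untreated
  -> R7 @ bar 6 tick 0 v(1,): G2->A3 leap 14st
  -> R2 @ bar 7 tick 0 v(0, 1): C3/A3 M6 -> D3/D4 P8 similar

(3, 0, R2, (0, 1))
(3, 1, R4, (0, 1))
(6, 0, R7, (1,))
(7, 0, R2, (0, 1))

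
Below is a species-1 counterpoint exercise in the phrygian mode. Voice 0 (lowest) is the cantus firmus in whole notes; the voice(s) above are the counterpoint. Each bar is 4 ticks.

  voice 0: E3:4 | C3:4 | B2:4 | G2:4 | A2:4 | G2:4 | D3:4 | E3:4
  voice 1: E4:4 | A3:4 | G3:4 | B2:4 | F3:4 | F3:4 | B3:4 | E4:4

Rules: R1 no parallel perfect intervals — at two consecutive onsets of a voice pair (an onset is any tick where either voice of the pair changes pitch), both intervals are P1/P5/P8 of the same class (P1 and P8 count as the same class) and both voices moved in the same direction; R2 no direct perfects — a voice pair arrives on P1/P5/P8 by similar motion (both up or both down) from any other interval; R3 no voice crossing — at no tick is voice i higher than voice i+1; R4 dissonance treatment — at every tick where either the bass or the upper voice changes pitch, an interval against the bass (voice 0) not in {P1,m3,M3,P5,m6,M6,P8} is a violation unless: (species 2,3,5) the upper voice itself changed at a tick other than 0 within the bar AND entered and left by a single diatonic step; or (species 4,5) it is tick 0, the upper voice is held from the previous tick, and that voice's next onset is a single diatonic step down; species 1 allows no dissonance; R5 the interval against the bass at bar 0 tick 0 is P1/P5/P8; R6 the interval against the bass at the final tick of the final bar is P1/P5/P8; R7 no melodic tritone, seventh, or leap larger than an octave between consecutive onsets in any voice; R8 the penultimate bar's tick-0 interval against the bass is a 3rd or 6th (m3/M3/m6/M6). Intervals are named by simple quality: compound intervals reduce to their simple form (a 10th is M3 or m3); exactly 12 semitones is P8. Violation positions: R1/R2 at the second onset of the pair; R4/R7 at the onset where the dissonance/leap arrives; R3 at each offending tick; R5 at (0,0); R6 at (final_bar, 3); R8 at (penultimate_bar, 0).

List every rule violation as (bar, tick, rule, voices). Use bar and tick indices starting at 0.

(4, 0, R7, (1,))
(5, 0, R4, (0, 1))
(6, 0, R7, (1,))
(7, 0, R2, (0, 1))

bar 0: v0=E3 v1=E4 downbeat P8
bar 1: v0=C3 v1=A3 downbeat M6
bar 2: v0=B2 v1=G3 downbeat m6
bar 3: v0=G2 v1=B2 downbeat M3
bar 4: v0=A2 v1=F3 downbeat m6
bar 5: v0=G2 v1=F3 downbeat m7
bar 6: v0=D3 v1=B3 downbeat M6
bar 7: v0=E3 v1=E4 downbeat P8
  -> R7 @ bar 4 tick 0 v(1,): B2->F3 leap 6st
  -> R4 @ bar 5 tick 0 v(0, 1): G2/F3 m7 untreated
  -> R7 @ bar 6 tick 0 v(1,): F3->B3 leap 6st
  -> R2 @ bar 7 tick 0 v(0, 1): D3/B3 M6 -> E3/E4 P8 similar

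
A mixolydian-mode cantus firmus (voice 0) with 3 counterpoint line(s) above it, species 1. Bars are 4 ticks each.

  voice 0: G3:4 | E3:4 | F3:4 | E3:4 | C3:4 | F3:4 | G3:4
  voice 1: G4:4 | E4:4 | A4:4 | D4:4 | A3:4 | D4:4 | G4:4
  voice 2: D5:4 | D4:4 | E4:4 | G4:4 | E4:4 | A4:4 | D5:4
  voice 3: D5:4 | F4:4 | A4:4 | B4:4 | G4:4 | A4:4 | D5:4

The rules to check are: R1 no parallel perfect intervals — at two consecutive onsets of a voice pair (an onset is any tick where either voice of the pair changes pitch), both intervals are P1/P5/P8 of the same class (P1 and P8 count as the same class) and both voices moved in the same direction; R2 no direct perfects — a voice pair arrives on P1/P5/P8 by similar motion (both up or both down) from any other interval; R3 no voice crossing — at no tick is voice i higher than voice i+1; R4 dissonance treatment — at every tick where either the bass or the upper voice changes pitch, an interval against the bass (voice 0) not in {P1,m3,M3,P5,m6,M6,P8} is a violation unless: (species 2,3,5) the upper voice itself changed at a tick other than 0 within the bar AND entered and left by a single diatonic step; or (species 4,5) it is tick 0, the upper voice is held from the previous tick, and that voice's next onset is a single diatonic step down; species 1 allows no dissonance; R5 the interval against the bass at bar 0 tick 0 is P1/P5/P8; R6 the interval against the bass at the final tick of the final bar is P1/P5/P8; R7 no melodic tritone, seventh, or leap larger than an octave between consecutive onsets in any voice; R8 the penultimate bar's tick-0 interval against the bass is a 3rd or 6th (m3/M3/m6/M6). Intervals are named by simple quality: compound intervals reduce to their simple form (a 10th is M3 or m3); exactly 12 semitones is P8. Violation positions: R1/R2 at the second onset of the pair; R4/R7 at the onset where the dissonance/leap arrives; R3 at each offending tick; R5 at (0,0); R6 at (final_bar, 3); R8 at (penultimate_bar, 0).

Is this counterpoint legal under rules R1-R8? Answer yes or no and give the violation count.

No (25 violations)

bar 0: v0=G3 v1=G4 v2=D5 v3=D5 (P5)
bar 1: v0=E3 v1=E4 v2=D4 v3=F4 (m2)
bar 2: v0=F3 v1=A4 v2=E4 v3=A4 (M3)
bar 3: v0=E3 v1=D4 v2=G4 v3=B4 (P5)
bar 4: v0=C3 v1=A3 v2=E4 v3=G4 (P5)
bar 5: v0=F3 v1=D4 v2=A4 v3=A4 (M3)
bar 6: v0=G3 v1=G4 v2=D5 v3=D5 (P5)
  R1 @ bar1.0: G3/G4 P8 -> E3/E4 P8 similar
  R3 @ bar1.0: E4 above D4
  R4 @ bar1.0: E3/D4 m7 untreated
  R4 @ bar1.0: E3/F4 m2 untreated
  R3 @ bar1.1: E4 above D4
  R3 @ bar1.2: E4 above D4
  R3 @ bar1.3: E4 above D4
  R2 @ bar2.0: E4/F4 m2 -> A4/A4 P1 similar
  R3 @ bar2.0: A4 above E4
  R4 @ bar2.0: F3/E4 M7 untreated
  R3 @ bar2.1: A4 above E4
  R3 @ bar2.2: A4 above E4
  R3 @ bar2.3: A4 above E4
  R4 @ bar3.0: E3/D4 m7 untreated
  R1 @ bar4.0: E3/B4 P5 -> C3/G4 P5 similar
  R2 @ bar4.0: D4/G4 P4 -> A3/E4 P5 similar
  R1 @ bar5.0: A3/E4 P5 -> D4/A4 P5 similar
  R2 @ bar5.0: A3/G4 m7 -> D4/A4 P5 similar
  R2 @ bar5.0: E4/G4 m3 -> A4/A4 P1 similar
  R1 @ bar6.0: D4/A4 P5 -> G4/D5 P5 similar
  R1 @ bar6.0: D4/A4 P5 -> G4/D5 P5 similar
  R1 @ bar6.0: A4/A4 P1 -> D5/D5 P1 similar
  R2 @ bar6.0: F3/D4 M6 -> G3/G4 P8 similar
  R2 @ bar6.0: F3/A4 M3 -> G3/D5 P5 similar
  R2 @ bar6.0: F3/A4 M3 -> G3/D5 P5 similar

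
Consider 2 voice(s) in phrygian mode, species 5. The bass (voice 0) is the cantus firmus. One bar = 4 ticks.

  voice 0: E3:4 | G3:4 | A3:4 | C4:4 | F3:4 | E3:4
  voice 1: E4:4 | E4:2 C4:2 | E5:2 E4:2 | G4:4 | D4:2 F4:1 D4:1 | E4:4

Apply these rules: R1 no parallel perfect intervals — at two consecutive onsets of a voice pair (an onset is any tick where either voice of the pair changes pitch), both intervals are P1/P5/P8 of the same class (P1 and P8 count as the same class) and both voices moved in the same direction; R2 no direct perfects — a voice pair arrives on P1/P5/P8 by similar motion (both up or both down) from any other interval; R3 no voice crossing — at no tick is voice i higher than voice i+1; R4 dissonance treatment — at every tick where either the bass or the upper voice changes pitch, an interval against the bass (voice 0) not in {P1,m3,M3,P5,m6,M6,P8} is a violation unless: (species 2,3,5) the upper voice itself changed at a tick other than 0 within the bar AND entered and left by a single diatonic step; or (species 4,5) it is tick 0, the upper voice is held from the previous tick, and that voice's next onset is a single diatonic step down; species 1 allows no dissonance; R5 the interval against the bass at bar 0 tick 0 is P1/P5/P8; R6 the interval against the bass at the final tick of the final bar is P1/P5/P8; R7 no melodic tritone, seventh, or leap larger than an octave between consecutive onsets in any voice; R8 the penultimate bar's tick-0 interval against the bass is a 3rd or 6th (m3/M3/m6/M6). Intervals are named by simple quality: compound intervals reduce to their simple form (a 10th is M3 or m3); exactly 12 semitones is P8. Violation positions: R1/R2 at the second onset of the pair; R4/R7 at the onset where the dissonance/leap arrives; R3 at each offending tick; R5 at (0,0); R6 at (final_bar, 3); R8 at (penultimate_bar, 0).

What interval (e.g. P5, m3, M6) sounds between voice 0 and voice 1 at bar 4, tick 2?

voice 0=F3 voice 1=F4 -> P8

P8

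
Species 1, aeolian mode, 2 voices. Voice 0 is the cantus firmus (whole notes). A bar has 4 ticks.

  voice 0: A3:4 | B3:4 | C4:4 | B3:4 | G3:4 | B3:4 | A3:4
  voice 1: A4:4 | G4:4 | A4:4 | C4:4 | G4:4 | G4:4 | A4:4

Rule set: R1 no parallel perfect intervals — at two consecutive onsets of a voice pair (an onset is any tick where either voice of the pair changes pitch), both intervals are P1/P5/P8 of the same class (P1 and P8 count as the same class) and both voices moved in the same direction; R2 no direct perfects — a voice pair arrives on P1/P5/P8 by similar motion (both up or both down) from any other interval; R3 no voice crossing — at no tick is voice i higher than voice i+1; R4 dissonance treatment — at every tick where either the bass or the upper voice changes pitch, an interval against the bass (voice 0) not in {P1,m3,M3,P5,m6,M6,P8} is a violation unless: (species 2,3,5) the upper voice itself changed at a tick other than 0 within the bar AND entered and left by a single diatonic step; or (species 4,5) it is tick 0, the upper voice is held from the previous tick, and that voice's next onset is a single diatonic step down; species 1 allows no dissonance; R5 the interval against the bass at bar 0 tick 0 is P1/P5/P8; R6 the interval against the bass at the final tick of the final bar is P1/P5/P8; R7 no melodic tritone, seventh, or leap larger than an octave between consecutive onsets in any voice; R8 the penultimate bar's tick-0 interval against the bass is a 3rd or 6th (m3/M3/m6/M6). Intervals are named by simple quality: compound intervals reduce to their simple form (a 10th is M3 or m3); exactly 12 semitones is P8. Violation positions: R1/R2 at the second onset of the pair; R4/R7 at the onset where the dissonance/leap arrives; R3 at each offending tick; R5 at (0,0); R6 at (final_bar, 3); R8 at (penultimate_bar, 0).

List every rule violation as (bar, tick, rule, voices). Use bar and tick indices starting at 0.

(3, 0, R4, (0, 1))

bar 0: v0=A3 v1=A4 downbeat P8
bar 1: v0=B3 v1=G4 downbeat m6
bar 2: v0=C4 v1=A4 downbeat M6
bar 3: v0=B3 v1=C4 downbeat m2
bar 4: v0=G3 v1=G4 downbeat P8
bar 5: v0=B3 v1=G4 downbeat m6
bar 6: v0=A3 v1=A4 downbeat P8
  -> R4 @ bar 3 tick 0 v(0, 1): B3/C4 m2 untreated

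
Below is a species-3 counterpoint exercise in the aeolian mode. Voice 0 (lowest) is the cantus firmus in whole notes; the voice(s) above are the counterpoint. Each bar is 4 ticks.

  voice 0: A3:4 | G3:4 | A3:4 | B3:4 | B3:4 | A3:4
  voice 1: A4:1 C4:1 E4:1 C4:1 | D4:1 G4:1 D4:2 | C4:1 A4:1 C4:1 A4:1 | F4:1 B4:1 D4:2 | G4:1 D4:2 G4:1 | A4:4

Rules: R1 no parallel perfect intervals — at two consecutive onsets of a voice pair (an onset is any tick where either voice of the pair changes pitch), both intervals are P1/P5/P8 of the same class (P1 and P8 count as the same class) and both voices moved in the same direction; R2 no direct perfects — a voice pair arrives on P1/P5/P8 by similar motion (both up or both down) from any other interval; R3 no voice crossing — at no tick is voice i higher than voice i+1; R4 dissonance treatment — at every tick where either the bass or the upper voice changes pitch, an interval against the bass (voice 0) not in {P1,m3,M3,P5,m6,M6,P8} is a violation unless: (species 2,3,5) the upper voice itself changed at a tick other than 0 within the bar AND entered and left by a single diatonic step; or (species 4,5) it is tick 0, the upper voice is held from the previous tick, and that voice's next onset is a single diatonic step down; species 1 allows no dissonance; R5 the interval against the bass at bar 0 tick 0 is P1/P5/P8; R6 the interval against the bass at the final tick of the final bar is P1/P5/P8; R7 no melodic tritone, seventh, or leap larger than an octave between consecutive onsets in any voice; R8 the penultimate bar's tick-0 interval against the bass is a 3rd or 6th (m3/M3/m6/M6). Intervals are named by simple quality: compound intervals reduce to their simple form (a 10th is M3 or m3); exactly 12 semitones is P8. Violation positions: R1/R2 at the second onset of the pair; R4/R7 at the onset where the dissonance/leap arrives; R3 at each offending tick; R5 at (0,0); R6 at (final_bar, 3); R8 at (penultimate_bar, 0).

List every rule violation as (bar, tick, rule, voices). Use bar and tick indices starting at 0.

(3, 0, R4, (0, 1))
(3, 1, R7, (1,))

bar 0: v0=A3 v1=A4 downbeat P8
bar 1: v0=G3 v1=D4 downbeat P5
bar 2: v0=A3 v1=C4 downbeat m3
bar 3: v0=B3 v1=F4 downbeat TT
bar 4: v0=B3 v1=G4 downbeat m6
bar 5: v0=A3 v1=A4 downbeat P8
  -> R4 @ bar 3 tick 0 v(0, 1): B3/F4 TT untreated
  -> R7 @ bar 3 tick 1 v(1,): F4->B4 leap 6st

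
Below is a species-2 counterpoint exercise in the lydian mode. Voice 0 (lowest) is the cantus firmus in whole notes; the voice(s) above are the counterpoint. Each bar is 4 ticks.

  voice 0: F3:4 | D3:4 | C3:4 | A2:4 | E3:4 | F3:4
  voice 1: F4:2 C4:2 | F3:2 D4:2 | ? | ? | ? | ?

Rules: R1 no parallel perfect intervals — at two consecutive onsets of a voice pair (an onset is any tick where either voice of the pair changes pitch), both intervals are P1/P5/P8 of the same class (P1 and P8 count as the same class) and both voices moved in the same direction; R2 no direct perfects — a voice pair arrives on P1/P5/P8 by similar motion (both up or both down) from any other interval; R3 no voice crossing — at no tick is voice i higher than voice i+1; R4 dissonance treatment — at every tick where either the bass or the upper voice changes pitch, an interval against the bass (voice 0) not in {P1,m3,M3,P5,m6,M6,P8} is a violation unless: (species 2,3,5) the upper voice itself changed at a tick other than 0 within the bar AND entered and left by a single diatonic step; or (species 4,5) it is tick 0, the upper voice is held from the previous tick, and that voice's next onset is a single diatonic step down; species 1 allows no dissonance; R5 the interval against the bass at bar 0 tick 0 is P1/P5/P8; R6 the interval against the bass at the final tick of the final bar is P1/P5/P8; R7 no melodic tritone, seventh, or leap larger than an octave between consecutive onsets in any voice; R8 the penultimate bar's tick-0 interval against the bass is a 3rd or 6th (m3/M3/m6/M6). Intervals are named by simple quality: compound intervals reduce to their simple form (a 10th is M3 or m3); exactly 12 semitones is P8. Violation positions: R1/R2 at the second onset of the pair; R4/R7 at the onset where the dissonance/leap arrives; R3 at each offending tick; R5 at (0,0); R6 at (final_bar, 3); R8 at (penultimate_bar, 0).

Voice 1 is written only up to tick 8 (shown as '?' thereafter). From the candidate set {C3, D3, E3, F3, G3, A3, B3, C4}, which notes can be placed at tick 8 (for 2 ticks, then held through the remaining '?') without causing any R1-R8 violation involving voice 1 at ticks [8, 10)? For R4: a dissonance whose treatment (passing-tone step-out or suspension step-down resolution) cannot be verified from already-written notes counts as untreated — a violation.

{A3}

C3: violates R1,R7
D3: violates R4
E3: violates R7
F3: violates R4
G3: violates R2
A3: legal
B3: violates R4
C4: violates R1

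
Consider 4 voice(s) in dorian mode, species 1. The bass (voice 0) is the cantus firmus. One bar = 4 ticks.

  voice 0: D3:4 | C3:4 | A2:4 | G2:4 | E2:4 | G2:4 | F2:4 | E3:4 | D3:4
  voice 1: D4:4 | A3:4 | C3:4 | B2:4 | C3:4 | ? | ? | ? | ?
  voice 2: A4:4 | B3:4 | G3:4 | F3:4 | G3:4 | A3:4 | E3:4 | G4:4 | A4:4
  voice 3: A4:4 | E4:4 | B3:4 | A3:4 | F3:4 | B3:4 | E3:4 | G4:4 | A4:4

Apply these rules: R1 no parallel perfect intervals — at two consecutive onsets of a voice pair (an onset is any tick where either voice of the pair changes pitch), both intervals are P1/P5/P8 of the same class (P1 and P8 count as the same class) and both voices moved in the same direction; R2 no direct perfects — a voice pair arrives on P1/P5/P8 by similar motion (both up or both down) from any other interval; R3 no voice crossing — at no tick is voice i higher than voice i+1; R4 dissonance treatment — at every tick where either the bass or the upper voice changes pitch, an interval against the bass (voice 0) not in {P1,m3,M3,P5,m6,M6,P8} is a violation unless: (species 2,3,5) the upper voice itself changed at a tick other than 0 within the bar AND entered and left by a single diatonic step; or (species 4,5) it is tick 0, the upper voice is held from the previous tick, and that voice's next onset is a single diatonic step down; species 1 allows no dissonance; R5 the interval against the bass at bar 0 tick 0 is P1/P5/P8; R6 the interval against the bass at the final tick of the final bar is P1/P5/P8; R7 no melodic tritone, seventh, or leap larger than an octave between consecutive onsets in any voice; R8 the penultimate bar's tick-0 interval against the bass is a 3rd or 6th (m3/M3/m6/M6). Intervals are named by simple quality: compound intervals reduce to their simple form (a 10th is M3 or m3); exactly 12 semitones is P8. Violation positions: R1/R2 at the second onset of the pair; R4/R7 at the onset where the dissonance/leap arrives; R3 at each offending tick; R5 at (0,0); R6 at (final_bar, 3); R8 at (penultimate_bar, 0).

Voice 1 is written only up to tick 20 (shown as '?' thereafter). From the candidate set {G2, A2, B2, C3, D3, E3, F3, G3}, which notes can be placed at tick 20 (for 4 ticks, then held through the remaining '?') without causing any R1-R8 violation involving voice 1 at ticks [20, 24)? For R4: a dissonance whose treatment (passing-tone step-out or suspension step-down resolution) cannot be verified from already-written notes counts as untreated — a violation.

G2: legal
A2: violates R4
B2: legal
C3: violates R4
D3: violates R1,R2
E3: violates R2
F3: violates R4
G3: violates R2

{B2, G2}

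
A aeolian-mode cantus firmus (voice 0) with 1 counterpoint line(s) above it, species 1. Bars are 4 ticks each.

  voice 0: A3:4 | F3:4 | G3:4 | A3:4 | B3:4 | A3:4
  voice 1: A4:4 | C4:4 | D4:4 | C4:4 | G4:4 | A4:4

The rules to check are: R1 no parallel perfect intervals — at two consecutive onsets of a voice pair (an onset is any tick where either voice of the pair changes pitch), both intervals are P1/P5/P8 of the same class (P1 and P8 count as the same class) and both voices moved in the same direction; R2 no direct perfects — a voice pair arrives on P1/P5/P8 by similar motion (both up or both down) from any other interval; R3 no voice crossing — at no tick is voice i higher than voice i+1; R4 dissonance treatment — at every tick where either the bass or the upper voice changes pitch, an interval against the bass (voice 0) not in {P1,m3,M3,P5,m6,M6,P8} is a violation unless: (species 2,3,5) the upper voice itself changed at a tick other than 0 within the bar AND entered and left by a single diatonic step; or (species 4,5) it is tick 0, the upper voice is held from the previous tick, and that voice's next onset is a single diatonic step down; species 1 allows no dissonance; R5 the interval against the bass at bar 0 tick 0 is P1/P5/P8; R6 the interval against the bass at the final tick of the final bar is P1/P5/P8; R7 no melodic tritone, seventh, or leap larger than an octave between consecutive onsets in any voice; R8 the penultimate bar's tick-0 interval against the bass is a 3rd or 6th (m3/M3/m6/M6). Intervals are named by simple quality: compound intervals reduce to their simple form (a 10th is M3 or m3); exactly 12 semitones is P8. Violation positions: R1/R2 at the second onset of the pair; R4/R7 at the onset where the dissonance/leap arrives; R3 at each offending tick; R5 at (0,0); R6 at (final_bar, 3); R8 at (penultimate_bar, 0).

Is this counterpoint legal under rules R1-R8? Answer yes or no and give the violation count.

No (2 violations)

bar 0: v0=A3 v1=A4 (P8)
bar 1: v0=F3 v1=C4 (P5)
bar 2: v0=G3 v1=D4 (P5)
bar 3: v0=A3 v1=C4 (m3)
bar 4: v0=B3 v1=G4 (m6)
bar 5: v0=A3 v1=A4 (P8)
  R2 @ bar1.0: A3/A4 P8 -> F3/C4 P5 similar
  R1 @ bar2.0: F3/C4 P5 -> G3/D4 P5 similar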